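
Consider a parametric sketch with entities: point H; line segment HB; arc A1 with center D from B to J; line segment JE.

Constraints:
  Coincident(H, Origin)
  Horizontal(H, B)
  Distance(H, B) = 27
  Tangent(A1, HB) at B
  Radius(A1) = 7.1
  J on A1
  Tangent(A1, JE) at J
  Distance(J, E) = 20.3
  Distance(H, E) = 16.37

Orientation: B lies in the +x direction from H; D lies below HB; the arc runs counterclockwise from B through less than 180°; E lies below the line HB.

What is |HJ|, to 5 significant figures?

22.467

Checks: |DJ| = 7.100 ✓; ∠(DJ, JE) = 90.00° ✓; |JE| = 20.30 ✓; |HE| = 16.37 ✓.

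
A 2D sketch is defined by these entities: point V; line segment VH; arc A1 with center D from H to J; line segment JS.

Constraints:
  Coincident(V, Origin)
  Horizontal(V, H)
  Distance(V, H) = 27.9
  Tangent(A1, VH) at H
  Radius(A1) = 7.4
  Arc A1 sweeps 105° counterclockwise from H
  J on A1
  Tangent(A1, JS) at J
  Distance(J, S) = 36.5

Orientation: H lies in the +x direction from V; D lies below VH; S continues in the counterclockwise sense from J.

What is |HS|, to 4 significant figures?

44.63

V is at the origin; V and H share the same y with |VH| = 27.9 and H on the +x side, so H = (27.90, 0.000). Since A1 is tangent to VH there, DH ⟂ VH, so D = H + (0, -7.4) = (27.90, -7.400). On A1, H sits at bearing 90° from D; a 105° counterclockwise sweep puts J at bearing 195°, so J = D + 7.4·(cos 195°, sin 195°) = (20.75, -9.315). Since A1 is tangent to JS there, DJ ⟂ JS, so JS runs along (−sin 195°, cos 195°); with |JS| = 36.5, S = (30.20, -44.57). Then |HS| = |S − H| = 44.63.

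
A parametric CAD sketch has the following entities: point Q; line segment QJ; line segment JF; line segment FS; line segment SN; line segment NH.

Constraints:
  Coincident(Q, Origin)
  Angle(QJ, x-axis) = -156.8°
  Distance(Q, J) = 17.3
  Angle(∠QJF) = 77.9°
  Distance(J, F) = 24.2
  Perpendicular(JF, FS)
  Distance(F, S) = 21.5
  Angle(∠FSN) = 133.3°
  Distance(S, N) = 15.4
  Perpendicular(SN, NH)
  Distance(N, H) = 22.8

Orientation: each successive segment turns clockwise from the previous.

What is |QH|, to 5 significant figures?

6.4356

Q is at the origin; QJ runs at -156.8° with length 17.3, so J = (-15.901, -6.8152). ∠QJF = 77.9° gives JF at 101.10° from the x-axis; with |JF| = 24.2, F = (-20.560, 16.932). JF ⟂ FS, so FS runs at 11.100°; with |FS| = 21.5, S = (0.53772, 21.071). ∠FSN = 133.3° gives SN at -35.600° from the x-axis; with |SN| = 15.4, N = (13.059, 12.107). SN is perpendicular to NH, so NH runs at -125.60°; with |NH| = 22.8, H = (-0.21293, -6.4321). Then |QH| = |H − Q| = 6.4356.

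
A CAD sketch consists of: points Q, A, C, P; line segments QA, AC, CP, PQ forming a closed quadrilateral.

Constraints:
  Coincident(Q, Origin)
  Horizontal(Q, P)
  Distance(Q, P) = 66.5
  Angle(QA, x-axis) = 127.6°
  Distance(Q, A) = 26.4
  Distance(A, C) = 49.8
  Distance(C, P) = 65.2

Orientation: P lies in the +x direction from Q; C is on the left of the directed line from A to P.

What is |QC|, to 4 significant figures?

55.50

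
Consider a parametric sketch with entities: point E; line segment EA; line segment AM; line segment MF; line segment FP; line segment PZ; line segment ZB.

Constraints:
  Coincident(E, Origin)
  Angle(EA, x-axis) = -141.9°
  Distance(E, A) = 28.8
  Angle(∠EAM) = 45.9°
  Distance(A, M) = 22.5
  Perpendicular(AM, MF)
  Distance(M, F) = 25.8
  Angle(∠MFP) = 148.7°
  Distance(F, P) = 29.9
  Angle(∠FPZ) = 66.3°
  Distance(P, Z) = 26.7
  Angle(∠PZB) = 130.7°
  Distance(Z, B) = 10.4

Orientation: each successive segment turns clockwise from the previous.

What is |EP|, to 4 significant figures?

33.34

E is at the origin; EA runs at -141.9° with length 28.8, so A = (-22.66, -17.77). ∠EAM = 45.9° gives AM at 84.00° from the x-axis; with |AM| = 22.5, M = (-20.31, 4.606). The perpendicularity gives MF at right angles to AM, so MF runs at -6.000°; with |MF| = 25.8, F = (5.347, 1.909). ∠MFP = 148.7° gives FP at -37.30° from the x-axis; with |FP| = 29.9, P = (29.13, -16.21). Then |EP| = |P − E| = 33.34.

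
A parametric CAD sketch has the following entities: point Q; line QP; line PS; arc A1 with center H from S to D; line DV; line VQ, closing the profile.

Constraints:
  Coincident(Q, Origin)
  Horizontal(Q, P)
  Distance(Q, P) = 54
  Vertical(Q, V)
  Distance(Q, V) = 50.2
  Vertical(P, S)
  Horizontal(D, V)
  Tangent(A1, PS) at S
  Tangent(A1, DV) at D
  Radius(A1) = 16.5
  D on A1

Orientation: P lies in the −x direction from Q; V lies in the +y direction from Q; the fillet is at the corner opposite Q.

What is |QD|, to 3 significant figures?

62.7

Q is at the origin; Q and P share the same y with |QP| = 54.0 and P on the −x side, so P = (-54.0, 0.00). Q and V share the same x with |QV| = 50.2 and V on the +y side, so V = (0.00, 50.2). The virtual corner opposite Q is at (-54.0, 50.2). The tangent condition forces HS to be normal to PS and A1 meets DV tangentially, so HD is at right angles to DV, with radius 16.5, so the center H sits 16.5 in from both sides at H = (-37.5, 33.7). That places the tangent points at S = (-54.0, 33.7) on PS and D = (-37.5, 50.2) on DV. Then |QD| = |D − Q| = 62.7.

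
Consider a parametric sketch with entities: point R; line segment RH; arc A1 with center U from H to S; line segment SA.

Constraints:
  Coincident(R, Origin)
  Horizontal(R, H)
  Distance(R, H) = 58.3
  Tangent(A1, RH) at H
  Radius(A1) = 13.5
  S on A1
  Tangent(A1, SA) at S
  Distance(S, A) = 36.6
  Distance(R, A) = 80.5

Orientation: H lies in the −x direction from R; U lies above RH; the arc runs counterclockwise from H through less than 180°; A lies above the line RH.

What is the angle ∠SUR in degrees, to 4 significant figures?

37.40°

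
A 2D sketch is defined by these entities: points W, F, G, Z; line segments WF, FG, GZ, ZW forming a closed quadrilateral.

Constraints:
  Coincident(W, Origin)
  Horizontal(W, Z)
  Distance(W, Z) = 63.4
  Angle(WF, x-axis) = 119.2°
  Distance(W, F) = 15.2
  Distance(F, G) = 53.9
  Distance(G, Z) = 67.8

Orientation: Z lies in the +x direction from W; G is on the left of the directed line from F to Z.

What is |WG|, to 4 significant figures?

61.54

Checks: |FG| = 53.90 ✓; |GZ| = 67.80 ✓.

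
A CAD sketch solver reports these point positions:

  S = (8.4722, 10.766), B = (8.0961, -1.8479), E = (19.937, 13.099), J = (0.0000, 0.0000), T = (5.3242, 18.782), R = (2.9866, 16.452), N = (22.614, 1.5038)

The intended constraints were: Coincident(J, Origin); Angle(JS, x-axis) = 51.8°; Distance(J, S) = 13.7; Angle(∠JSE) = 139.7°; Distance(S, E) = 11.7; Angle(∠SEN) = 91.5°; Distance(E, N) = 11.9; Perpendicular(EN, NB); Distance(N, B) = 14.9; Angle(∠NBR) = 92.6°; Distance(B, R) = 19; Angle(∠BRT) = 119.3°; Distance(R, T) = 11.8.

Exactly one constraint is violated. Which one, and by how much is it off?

Distance(R, T) = 11.8 — off by 8.50.

J = (0.00, 0.00) ✓; JS at 51.80° ✓; |JS| = 13.70 ✓; ∠JSE = 139.7° ✓; |SE| = 11.70 ✓; ∠SEN = 91.50° ✓; |EN| = 11.90 ✓; ∠(EN, NB) = 90.00° ✓; |NB| = 14.90 ✓; ∠NBR = 92.60° ✓; |BR| = 19.00 ✓; ∠BRT = 119.3° ✓; |RT| = 3.300 ✗.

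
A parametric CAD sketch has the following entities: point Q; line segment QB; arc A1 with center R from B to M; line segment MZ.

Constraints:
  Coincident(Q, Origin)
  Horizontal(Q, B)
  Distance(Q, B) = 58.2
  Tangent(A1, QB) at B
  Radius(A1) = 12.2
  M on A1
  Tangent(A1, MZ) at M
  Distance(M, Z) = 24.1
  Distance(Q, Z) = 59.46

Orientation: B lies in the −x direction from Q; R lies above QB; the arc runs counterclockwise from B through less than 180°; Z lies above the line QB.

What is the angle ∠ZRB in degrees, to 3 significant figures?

155°

Checks: |RM| = 12.20 ✓; ∠(RM, MZ) = 90.00° ✓; |MZ| = 24.10 ✓; |QZ| = 59.46 ✓.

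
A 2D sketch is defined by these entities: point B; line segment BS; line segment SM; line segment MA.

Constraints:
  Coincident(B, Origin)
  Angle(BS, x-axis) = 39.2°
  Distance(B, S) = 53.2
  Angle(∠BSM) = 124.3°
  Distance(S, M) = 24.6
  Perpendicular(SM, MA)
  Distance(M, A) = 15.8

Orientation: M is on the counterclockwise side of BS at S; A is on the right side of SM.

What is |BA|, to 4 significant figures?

80.92

∠BSM = 124.3°, so SM runs at 39.2° + (180° − 124.3°) = 94.90° from the x-axis; with |SM| = 24.6, M = S + 24.6·(cos 94.90°, sin 94.90°) = (39.13, 58.13). The perpendicularity gives MA at right angles to SM; with |MA| = 15.8 on the right of SM, A = M + 15.8·(0.9963, 0.08542) = (54.87, 59.48). Then |BA| = |A − B| = 80.92.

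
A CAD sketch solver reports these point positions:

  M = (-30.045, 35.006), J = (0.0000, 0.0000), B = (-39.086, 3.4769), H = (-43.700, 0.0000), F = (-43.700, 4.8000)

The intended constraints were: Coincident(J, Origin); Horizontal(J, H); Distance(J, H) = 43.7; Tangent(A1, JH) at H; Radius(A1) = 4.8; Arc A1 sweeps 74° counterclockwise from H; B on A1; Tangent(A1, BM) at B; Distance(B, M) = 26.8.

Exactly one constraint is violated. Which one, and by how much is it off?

Distance(B, M) = 26.8 — off by 6.00.

J = (0.00, 0.00) ✓; J.y = 0.00, H.y = 0.00 ✓; |JH| = 43.70 ✓; ∠(FH, HJ) = 90.00° ✓; |FH| = 4.800 ✓; bearing(F→B) − bearing(F→H) = 74.00° ✓; |FB| = 4.800 ✓; ∠(FB, BM) = 90.00° ✓; |BM| = 32.80 ✗.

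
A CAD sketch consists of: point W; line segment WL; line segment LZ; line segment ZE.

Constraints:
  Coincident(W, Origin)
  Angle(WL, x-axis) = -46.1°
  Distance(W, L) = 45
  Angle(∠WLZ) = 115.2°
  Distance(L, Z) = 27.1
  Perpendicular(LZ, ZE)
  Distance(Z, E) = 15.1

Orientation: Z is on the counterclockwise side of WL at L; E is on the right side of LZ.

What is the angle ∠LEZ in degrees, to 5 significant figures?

60.874°

W is at the origin; WL runs at -46.1° with length 45.0, so L = 45.0·(cos -46.1°, sin -46.1°) = (31.203, -32.425). ∠WLZ = 115.2°, so LZ runs at -46.1° + (180° − 115.2°) = 18.700° from the x-axis; with |LZ| = 27.1, Z = L + 27.1·(cos 18.700°, sin 18.700°) = (56.872, -23.736). LZ is perpendicular to ZE; with |ZE| = 15.1 on the right of LZ, E = Z + 15.1·(0.32061, -0.94721) = (61.714, -38.039). Then cos ∠LEZ = EL·EZ / (|EL||EZ|), giving 60.874°.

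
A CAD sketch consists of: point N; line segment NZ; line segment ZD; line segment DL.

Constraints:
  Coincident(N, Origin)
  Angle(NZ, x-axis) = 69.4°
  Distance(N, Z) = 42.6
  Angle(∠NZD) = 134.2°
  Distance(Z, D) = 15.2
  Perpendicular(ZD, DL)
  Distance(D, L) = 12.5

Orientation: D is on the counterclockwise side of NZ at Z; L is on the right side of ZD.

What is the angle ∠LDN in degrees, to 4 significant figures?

124.2°

N is at the origin; NZ runs at 69.4° with length 42.6, so Z = 42.6·(cos 69.4°, sin 69.4°) = (14.99, 39.88). ∠NZD = 134.2°, so ZD runs at 69.4° + (180° − 134.2°) = 115.2° from the x-axis; with |ZD| = 15.2, D = Z + 15.2·(cos 115.2°, sin 115.2°) = (8.517, 53.63). ZD is perpendicular to DL; with |DL| = 12.5 on the right of ZD, L = D + 12.5·(0.9048, 0.4258) = (19.83, 58.95). Then cos ∠LDN = DL·DN / (|DL||DN|), giving 124.2°.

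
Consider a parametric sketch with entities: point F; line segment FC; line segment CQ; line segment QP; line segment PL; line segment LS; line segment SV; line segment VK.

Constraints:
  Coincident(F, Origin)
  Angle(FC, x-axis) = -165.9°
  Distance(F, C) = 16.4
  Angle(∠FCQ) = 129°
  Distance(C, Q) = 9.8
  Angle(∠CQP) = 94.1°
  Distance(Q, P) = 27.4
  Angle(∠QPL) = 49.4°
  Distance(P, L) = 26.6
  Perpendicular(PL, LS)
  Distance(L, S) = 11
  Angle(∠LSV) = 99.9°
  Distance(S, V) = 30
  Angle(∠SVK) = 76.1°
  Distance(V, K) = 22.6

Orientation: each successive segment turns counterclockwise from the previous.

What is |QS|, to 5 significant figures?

13.153

F is at the origin; FC runs at -165.9° with length 16.4, so C = (-15.906, -3.9953). ∠FCQ = 129.0° gives CQ at -114.90° from the x-axis; with |CQ| = 9.8, Q = (-20.032, -12.884). ∠CQP = 94.1° gives QP at -29.000° from the x-axis; with |QP| = 27.4, P = (3.9325, -26.168). ∠QPL = 49.4° gives PL at 101.60° from the x-axis; with |PL| = 26.6, L = (-1.4161, -0.11140). The perpendicularity gives LS at right angles to PL, so LS runs at -168.40°; with |LS| = 11.0, S = (-12.191, -2.3233). Then |QS| = |S − Q| = 13.153.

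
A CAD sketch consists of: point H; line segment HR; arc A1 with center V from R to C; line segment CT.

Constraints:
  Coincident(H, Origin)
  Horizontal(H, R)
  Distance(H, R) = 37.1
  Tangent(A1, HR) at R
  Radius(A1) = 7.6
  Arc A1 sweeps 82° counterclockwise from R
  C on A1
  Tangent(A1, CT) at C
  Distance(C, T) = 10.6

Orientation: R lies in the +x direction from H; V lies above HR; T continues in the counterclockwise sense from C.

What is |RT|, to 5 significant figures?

19.271

H is at the origin; HR is horizontal with |HR| = 37.1 and R on the +x side, so R = (37.100, 0.0000). A1 meets HR tangentially, so VR is at right angles to HR, so V = R + (0, 7.6) = (37.100, 7.6000). On A1, R sits at bearing -90° from V; an 82° counterclockwise sweep puts C at bearing -8°, so C = V + 7.6·(cos -8°, sin -8°) = (44.626, 6.5423). Since A1 is tangent to CT there, VC ⟂ CT, so CT runs along (−sin -8°, cos -8°); with |CT| = 10.6, T = (46.101, 17.039). Then |RT| = |T − R| = 19.271.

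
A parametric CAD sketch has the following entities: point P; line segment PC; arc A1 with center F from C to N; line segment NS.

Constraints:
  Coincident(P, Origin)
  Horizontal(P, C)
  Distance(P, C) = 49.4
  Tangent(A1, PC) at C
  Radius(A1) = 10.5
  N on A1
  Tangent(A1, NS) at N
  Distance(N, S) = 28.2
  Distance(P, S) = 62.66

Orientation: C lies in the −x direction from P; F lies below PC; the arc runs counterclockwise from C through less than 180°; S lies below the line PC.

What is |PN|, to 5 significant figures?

60.828

P is at the origin; P and C share the same y with |PC| = 49.4 and C on the −x side, so C = (-49.400, 0.0000). Tangency of A1 to PC means the radius FC is perpendicular to PC, so F = C + (0, -10.5) = (-49.400, -10.500). Since FN ⟂ NS (tangency), |FS| = √(10.5² + 28.2²) = 30.091 regardless of where N sits on A1. So S lies on both circle(P, 62.66) and circle(F, 30.091); the below-PC intersection is S = (-47.772, -40.547). N is the foot of the tangent from S: N = (-59.027, -14.691).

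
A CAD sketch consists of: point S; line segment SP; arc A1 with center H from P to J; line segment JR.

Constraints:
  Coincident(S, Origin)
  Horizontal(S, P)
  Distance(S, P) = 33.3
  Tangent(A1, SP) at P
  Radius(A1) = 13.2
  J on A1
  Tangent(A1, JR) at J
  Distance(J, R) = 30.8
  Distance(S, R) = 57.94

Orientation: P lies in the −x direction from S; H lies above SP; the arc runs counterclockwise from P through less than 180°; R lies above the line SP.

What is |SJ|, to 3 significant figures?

28.4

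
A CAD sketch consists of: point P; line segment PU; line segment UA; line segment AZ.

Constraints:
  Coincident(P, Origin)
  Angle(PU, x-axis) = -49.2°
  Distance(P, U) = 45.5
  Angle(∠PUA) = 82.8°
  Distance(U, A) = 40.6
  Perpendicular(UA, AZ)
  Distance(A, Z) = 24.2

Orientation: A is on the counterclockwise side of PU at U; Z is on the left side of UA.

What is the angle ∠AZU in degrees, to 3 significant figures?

59.2°

P is at the origin; PU runs at -49.2° with length 45.5, so U = 45.5·(cos -49.2°, sin -49.2°) = (29.7, -34.4). ∠PUA = 82.8°, so UA runs at -49.2° + (180° − 82.8°) = 48.0° from the x-axis; with |UA| = 40.6, A = U + 40.6·(cos 48.0°, sin 48.0°) = (56.9, -4.27). UA is perpendicular to AZ; with |AZ| = 24.2 on the left of UA, Z = A + 24.2·(-0.743, 0.669) = (38.9, 11.9). Then cos ∠AZU = ZA·ZU / (|ZA||ZU|), giving 59.2°.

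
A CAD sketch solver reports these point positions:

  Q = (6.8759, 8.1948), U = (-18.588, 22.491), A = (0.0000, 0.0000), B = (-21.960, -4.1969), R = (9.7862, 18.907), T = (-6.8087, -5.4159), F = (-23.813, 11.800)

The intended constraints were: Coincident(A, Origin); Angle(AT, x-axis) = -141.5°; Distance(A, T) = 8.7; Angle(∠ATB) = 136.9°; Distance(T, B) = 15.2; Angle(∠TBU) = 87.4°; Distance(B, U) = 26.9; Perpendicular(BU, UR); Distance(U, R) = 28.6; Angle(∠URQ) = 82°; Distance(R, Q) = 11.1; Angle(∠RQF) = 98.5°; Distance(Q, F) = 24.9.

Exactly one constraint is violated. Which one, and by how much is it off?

Distance(Q, F) = 24.9 — off by 6.00.

A = (0.00, 0.00) ✓; AT at -141.5° ✓; |AT| = 8.700 ✓; ∠ATB = 136.9° ✓; |TB| = 15.20 ✓; ∠TBU = 87.40° ✓; |BU| = 26.90 ✓; ∠(BU, UR) = 90.00° ✓; |UR| = 28.60 ✓; ∠URQ = 82.00° ✓; |RQ| = 11.10 ✓; ∠RQF = 98.50° ✓; |QF| = 30.90 ✗.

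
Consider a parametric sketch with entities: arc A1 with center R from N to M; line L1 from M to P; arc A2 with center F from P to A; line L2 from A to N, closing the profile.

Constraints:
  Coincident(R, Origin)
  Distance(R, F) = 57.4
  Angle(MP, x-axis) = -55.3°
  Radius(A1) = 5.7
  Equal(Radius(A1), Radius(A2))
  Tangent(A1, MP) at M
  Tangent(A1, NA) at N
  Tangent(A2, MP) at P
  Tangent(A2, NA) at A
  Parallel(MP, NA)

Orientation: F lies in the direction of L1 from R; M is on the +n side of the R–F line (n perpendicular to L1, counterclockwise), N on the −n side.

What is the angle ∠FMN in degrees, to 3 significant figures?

84.3°

The slot axis is L1's direction at -55.3°, so u = (cos -55.3°, sin -55.3°) = (0.569, -0.822) and n = (−sin -55.3°, cos -55.3°) = (0.822, 0.569). R is at the origin and F lies 57.4 along u from R, so F = 57.4·u = (32.7, -47.2). Tangency of A1 to both parallel lines with radius 5.7 puts M and N at R ± 5.7·n: M = (4.69, 3.24), N = (-4.69, -3.24). Then cos ∠FMN = MF·MN / (|MF||MN|), giving 84.3°.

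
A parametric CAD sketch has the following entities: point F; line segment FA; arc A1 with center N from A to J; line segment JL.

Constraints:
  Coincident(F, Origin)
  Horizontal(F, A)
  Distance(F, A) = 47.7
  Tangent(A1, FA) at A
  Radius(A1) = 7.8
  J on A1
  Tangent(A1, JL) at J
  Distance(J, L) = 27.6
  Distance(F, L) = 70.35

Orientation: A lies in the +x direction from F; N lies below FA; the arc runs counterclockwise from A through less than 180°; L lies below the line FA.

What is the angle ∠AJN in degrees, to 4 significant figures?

21.64°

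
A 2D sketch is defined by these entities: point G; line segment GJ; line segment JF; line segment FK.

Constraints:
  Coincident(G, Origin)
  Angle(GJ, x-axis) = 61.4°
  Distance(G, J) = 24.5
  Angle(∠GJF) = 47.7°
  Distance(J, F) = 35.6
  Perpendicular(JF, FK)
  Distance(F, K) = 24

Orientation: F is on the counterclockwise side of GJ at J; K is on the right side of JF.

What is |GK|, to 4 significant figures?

46.25

G is at the origin; GJ runs at 61.4° with length 24.5, so J = 24.5·(cos 61.4°, sin 61.4°) = (11.73, 21.51). ∠GJF = 47.7°, so JF runs at 61.4° + (180° − 47.7°) = 193.7° from the x-axis; with |JF| = 35.6, F = J + 35.6·(cos 193.7°, sin 193.7°) = (-22.86, 13.08). JF ⟂ FK; with |FK| = 24.0 on the right of JF, K = F + 24.0·(-0.2368, 0.9715) = (-28.54, 36.40). Then |GK| = |K − G| = 46.25.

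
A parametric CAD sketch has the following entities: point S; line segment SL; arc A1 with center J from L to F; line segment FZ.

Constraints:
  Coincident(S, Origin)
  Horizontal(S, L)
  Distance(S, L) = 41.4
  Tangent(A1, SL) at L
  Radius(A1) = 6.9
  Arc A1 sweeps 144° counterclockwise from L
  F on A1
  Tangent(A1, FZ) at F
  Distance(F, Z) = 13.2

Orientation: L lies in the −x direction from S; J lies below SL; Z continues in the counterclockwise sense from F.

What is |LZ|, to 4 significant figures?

21.30

S is at the origin; S and L share the same y with |SL| = 41.4 and L on the −x side, so L = (-41.40, 0.000). A1 meets SL tangentially, so JL is at right angles to SL, so J = L + (0, -6.9) = (-41.40, -6.900). On A1, L sits at bearing 90° from J; a 144° counterclockwise sweep puts F at bearing 234°, so F = J + 6.9·(cos 234°, sin 234°) = (-45.46, -12.48). Since A1 is tangent to FZ there, JF ⟂ FZ, so FZ runs along (−sin 234°, cos 234°); with |FZ| = 13.2, Z = (-34.78, -20.24). Then |LZ| = |Z − L| = 21.30.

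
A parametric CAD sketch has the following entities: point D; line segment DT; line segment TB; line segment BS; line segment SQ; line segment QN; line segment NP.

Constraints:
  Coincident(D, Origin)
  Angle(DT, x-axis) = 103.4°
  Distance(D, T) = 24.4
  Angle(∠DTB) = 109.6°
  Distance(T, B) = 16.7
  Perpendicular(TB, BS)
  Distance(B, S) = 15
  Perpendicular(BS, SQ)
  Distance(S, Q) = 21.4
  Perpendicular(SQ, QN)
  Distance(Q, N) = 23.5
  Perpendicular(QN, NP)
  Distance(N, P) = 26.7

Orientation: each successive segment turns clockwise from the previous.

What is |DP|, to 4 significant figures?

43.62

SQ ⟂ QN, so QN runs at 123.0°; with |QN| = 23.5, N = (-14.23, 28.30). QN is perpendicular to NP, so NP runs at 33.00°; with |NP| = 26.7, P = (8.167, 42.85). Then |DP| = |P − D| = 43.62.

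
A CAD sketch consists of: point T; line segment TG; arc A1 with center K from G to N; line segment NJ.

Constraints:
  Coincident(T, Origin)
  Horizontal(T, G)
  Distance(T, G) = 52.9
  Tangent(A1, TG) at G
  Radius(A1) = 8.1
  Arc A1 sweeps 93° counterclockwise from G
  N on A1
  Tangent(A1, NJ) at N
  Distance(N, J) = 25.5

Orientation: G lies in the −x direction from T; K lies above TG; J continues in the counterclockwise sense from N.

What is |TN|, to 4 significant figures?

45.61

T is at the origin; T and G share the same y with |TG| = 52.9 and G on the −x side, so G = (-52.90, 0.000). The tangent condition forces KG to be normal to TG, so K = G + (0, 8.1) = (-52.90, 8.100). On A1, G sits at bearing -90° from K; a 93° counterclockwise sweep puts N at bearing 3°, so N = K + 8.1·(cos 3°, sin 3°) = (-44.81, 8.524). Then |TN| = |N − T| = 45.61.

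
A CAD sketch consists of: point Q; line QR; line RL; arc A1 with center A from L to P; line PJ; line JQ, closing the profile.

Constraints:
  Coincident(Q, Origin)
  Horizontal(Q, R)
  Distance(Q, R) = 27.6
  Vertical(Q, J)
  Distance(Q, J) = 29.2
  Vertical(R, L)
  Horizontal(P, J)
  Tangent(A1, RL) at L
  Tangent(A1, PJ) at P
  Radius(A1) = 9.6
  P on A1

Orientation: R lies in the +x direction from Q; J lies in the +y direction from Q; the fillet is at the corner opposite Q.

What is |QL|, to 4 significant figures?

33.85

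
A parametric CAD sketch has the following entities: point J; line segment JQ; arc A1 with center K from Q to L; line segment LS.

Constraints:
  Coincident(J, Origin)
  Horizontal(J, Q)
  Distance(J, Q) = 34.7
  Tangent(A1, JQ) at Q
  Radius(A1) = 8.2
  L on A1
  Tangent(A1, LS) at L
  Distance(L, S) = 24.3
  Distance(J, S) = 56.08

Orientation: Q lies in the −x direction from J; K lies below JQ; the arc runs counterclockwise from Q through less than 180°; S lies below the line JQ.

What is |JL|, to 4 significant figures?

43.32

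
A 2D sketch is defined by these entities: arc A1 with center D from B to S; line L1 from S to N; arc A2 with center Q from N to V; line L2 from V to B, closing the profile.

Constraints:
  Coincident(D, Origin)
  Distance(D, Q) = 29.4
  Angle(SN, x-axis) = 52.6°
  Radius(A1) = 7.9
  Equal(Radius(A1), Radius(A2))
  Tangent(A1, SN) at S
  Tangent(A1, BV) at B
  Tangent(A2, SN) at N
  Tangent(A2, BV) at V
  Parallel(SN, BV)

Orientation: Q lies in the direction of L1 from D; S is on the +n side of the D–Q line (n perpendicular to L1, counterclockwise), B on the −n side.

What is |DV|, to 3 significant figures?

30.4

The slot axis is L1's direction at 52.6°, so u = (cos 52.6°, sin 52.6°) = (0.607, 0.794) and n = (−sin 52.6°, cos 52.6°) = (-0.794, 0.607). D is at the origin and Q lies 29.4 along u from D, so Q = 29.4·u = (17.9, 23.4). Tangency of A1 to both parallel lines with radius 7.9 puts S and B at D ± 7.9·n: S = (-6.28, 4.80), B = (6.28, -4.80). Equal radii place N and V the same way about Q: N = Q + 7.9·n = (11.6, 28.2), V = Q − 7.9·n = (24.1, 18.6). Then |DV| = |V − D| = 30.4.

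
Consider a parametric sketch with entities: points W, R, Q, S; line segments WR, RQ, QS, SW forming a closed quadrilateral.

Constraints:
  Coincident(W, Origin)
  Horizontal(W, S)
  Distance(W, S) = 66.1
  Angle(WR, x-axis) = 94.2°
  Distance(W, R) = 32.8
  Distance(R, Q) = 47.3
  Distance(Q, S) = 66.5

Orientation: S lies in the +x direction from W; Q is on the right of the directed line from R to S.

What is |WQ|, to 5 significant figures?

14.500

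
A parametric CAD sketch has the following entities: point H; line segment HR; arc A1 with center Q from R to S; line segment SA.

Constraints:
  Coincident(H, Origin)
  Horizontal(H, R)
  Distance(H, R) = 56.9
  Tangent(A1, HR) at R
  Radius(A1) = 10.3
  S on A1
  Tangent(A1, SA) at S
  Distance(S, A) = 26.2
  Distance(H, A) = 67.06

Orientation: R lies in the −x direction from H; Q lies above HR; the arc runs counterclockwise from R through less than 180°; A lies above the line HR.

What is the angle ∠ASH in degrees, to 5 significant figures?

123.46°

Checks: ∠(QR, RH) = 90.00° ✓; |QR| = 10.30 ✓; |QS| = 10.30 ✓; ∠(QS, SA) = 90.00° ✓; |SA| = 26.20 ✓; |HA| = 67.06 ✓.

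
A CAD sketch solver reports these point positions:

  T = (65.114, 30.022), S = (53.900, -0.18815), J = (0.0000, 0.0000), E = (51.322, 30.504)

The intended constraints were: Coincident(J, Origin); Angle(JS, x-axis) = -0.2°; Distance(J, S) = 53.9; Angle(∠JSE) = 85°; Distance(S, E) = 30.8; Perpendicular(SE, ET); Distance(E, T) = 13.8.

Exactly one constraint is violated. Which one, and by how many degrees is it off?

Perpendicular(SE, ET) — off by 6.80°.

J = (0.00, 0.00) ✓; JS at -0.2000° ✓; |JS| = 53.90 ✓; ∠JSE = 85.00° ✓; |SE| = 30.80 ✓; ∠(SE, ET) = 96.80° ✗; |ET| = 13.80 ✓.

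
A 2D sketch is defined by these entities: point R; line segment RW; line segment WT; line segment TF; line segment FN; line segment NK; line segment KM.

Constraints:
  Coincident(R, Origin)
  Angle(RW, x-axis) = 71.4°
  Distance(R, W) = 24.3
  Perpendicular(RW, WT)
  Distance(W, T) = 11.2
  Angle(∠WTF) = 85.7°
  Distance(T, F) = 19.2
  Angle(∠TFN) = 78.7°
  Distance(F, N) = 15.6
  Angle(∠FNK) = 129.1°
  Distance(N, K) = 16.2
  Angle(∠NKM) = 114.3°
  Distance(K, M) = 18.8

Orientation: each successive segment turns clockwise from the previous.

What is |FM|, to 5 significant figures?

34.147

R is at the origin; RW runs at 71.4° with length 24.3, so W = (7.7507, 23.031). RW ⟂ WT, so WT runs at -18.600°; with |WT| = 11.2, T = (18.366, 19.458). ∠WTF = 85.7° gives TF at -112.90° from the x-axis; with |TF| = 19.2, F = (10.895, 1.7717). ∠TFN = 78.7° gives FN at 145.80° from the x-axis; with |FN| = 15.6, N = (-2.0079, 10.540). ∠FNK = 129.1° gives NK at 94.900° from the x-axis; with |NK| = 16.2, K = (-3.3917, 26.681). ∠NKM = 114.3° gives KM at 29.200° from the x-axis; with |KM| = 18.8, M = (13.019, 35.853). Then |FM| = |M − F| = 34.147.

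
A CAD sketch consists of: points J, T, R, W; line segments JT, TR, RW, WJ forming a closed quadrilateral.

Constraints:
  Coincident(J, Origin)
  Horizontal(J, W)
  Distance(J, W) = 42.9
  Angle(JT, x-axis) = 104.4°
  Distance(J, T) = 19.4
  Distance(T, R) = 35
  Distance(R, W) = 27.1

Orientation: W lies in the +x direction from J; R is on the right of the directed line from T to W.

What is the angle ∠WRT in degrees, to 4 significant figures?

110.7°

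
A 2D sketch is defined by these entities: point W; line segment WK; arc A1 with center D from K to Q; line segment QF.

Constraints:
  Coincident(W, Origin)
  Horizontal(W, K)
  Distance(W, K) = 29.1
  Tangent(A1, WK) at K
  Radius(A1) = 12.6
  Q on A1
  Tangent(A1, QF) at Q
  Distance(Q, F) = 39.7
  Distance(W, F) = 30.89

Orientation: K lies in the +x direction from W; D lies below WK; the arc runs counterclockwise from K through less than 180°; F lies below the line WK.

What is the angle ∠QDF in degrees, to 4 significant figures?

72.39°

Checks: |DQ| = 12.60 ✓; ∠(DQ, QF) = 90.00° ✓; |QF| = 39.70 ✓; |WF| = 30.89 ✓.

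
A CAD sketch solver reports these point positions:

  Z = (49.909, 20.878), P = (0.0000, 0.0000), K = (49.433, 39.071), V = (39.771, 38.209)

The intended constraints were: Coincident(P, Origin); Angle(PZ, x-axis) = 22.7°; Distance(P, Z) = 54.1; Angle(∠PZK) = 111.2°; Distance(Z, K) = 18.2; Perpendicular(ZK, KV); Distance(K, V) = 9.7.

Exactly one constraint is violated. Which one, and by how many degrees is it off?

Perpendicular(ZK, KV) — off by 3.60°.

P = (0.00, 0.00) ✓; PZ at 22.70° ✓; |PZ| = 54.10 ✓; ∠PZK = 111.2° ✓; |ZK| = 18.20 ✓; ∠(ZK, KV) = 93.60° ✗; |KV| = 9.700 ✓.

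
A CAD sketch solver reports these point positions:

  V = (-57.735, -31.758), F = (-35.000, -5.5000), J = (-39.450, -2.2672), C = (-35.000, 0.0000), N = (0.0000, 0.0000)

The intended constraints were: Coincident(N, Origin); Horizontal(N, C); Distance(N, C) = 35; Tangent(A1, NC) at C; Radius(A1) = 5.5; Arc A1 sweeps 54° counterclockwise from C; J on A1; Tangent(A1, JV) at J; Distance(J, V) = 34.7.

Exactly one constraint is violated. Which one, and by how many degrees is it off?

Tangent(A1, JV) at J — off by 4.20°.

N = (0.00, 0.00) ✓; N.y = 0.00, C.y = 0.00 ✓; |NC| = 35.00 ✓; ∠(FC, CN) = 90.00° ✓; |FC| = 5.500 ✓; bearing(F→J) − bearing(F→C) = 54.00° ✓; |FJ| = 5.500 ✓; ∠(FJ, JV) = 85.80° ✗; |JV| = 34.70 ✓.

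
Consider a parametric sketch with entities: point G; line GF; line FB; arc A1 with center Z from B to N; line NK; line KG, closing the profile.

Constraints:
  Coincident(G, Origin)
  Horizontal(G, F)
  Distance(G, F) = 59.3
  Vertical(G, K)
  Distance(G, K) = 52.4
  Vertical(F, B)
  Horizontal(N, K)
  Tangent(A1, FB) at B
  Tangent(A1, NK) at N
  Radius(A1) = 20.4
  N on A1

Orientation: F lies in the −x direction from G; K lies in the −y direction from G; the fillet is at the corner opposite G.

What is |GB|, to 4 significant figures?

67.38

G is at the origin; GF is horizontal with |GF| = 59.3 and F on the −x side, so F = (-59.30, 0.000). GK is vertical with |GK| = 52.4 and K on the −y side, so K = (0.000, -52.40). The virtual corner opposite G is at (-59.30, -52.40). A1 meets FB tangentially, so ZB is at right angles to FB and tangency of A1 to NK means the radius ZN is perpendicular to NK, with radius 20.4, so the center Z sits 20.4 in from both sides at Z = (-38.90, -32.00). That places the tangent points at B = (-59.30, -32.00) on FB and N = (-38.90, -52.40) on NK. Then |GB| = |B − G| = 67.38.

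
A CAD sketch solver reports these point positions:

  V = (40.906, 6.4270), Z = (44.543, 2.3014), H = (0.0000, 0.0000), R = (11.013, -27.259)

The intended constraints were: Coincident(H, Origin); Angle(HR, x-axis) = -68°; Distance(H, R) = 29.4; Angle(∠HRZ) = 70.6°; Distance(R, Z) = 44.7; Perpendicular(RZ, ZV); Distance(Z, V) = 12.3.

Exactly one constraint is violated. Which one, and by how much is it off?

Distance(Z, V) = 12.3 — off by 6.80.

H = (0.00, 0.00) ✓; HR at -68.00° ✓; |HR| = 29.40 ✓; ∠HRZ = 70.60° ✓; |RZ| = 44.70 ✓; ∠(RZ, ZV) = 90.00° ✓; |ZV| = 5.500 ✗.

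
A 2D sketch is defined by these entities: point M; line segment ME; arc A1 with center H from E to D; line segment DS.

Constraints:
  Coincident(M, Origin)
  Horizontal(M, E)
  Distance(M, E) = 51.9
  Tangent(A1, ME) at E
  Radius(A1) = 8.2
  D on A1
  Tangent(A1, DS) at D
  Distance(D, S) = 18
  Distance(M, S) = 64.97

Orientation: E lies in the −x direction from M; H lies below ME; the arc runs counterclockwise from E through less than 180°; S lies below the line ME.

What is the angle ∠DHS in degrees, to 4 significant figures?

65.51°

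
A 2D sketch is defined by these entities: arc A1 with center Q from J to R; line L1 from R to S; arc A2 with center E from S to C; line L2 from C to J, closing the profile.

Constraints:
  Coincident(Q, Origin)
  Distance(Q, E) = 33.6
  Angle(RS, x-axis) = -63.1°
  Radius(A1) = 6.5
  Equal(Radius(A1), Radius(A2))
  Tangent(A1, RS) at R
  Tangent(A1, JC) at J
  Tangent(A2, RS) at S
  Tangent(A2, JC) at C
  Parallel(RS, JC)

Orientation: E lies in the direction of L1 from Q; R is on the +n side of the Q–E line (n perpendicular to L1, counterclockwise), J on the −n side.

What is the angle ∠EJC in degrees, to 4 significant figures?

10.95°

The slot axis is L1's direction at -63.1°, so u = (cos -63.1°, sin -63.1°) = (0.4524, -0.8918) and n = (−sin -63.1°, cos -63.1°) = (0.8918, 0.4524). Q is at the origin and E lies 33.6 along u from Q, so E = 33.6·u = (15.20, -29.96). Tangency of A1 to both parallel lines with radius 6.5 puts R and J at Q ± 6.5·n: R = (5.797, 2.941), J = (-5.797, -2.941). Equal radii place S and C the same way about E: S = E + 6.5·n = (21.00, -27.02), C = E − 6.5·n = (9.405, -32.91). Then cos ∠EJC = JE·JC / (|JE||JC|), giving 10.95°.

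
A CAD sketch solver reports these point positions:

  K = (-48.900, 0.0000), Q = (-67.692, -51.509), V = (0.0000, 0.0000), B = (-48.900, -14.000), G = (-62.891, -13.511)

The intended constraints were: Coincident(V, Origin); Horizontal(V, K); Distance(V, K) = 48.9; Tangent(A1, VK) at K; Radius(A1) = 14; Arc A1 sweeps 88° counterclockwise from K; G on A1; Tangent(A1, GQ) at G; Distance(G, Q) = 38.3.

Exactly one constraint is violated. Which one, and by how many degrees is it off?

Tangent(A1, GQ) at G — off by 5.20°.

V = (0.00, 0.00) ✓; V.y = 0.00, K.y = 0.00 ✓; |VK| = 48.90 ✓; ∠(BK, KV) = 90.00° ✓; |BK| = 14.00 ✓; bearing(B→G) − bearing(B→K) = 88.00° ✓; |BG| = 14.00 ✓; ∠(BG, GQ) = 95.20° ✗; |GQ| = 38.30 ✓.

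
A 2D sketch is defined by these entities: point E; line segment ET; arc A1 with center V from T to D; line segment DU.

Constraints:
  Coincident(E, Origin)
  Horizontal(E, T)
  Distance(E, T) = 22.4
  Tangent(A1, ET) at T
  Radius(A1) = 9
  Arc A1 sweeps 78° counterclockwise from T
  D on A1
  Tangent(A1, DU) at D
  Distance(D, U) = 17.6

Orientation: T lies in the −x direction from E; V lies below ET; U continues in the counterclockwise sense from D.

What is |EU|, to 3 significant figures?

42.5

E is at the origin; ET is horizontal with |ET| = 22.4 and T on the −x side, so T = (-22.4, 0.00). The tangent condition forces VT to be normal to ET, so V = T + (0, -9) = (-22.4, -9.00). On A1, T sits at bearing 90° from V; a 78° counterclockwise sweep puts D at bearing 168°, so D = V + 9.0·(cos 168°, sin 168°) = (-31.2, -7.13). The tangent condition forces VD to be normal to DU, so DU runs along (−sin 168°, cos 168°); with |DU| = 17.6, U = (-34.9, -24.3). Then |EU| = |U − E| = 42.5.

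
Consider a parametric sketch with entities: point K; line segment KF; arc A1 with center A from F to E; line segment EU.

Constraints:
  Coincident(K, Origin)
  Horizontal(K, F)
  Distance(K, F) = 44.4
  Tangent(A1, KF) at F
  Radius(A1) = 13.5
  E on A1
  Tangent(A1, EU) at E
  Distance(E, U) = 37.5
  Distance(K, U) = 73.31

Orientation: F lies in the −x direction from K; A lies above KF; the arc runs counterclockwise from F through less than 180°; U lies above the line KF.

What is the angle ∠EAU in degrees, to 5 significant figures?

70.201°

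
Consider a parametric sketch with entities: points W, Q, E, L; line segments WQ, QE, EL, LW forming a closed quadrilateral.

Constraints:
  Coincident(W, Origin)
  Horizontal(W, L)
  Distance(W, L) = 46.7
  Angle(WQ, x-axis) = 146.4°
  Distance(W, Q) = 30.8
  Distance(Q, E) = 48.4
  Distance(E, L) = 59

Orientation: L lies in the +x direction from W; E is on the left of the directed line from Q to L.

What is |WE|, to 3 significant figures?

49.1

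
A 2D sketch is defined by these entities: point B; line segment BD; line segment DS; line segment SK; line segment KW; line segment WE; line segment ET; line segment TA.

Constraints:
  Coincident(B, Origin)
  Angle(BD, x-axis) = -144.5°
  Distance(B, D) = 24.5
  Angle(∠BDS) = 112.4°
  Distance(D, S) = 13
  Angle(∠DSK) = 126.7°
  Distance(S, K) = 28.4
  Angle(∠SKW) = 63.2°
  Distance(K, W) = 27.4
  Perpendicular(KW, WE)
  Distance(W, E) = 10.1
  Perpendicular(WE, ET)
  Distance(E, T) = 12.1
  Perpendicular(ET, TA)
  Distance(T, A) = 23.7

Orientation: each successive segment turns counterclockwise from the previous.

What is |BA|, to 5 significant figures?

31.096

B is at the origin; BD runs at -144.5° with length 24.5, so D = (-19.946, -14.227). ∠BDS = 112.4° gives DS at -76.900° from the x-axis; with |DS| = 13.0, S = (-16.999, -26.889). ∠DSK = 126.7° gives SK at -23.600° from the x-axis; with |SK| = 28.4, K = (9.0253, -38.259). ∠SKW = 63.2° gives KW at 93.200° from the x-axis; with |KW| = 27.4, W = (7.4958, -10.902). The perpendicularity gives WE at right angles to KW, so WE runs at -176.80°; with |WE| = 10.1, E = (-2.5884, -11.465). WE ⟂ ET, so ET runs at -86.800°; with |ET| = 12.1, T = (-1.9130, -23.546). ET is perpendicular to TA, so TA runs at 3.2000°; with |TA| = 23.7, A = (21.750, -22.224). Then |BA| = |A − B| = 31.096.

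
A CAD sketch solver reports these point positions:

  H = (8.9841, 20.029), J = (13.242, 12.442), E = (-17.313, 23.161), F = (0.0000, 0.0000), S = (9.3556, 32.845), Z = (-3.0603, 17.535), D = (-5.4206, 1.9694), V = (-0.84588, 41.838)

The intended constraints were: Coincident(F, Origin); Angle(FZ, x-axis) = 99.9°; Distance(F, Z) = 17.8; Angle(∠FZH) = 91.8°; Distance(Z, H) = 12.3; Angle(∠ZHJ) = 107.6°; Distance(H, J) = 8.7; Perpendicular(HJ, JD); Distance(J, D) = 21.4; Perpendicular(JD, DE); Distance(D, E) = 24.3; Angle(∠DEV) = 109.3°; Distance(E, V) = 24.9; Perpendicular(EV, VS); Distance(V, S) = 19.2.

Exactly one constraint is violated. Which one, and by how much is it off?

Distance(V, S) = 19.2 — off by 5.60.

F = (0.00, 0.00) ✓; FZ at 99.90° ✓; |FZ| = 17.80 ✓; ∠FZH = 91.80° ✓; |ZH| = 12.30 ✓; ∠ZHJ = 107.6° ✓; |HJ| = 8.700 ✓; ∠(HJ, JD) = 90.00° ✓; |JD| = 21.40 ✓; ∠(JD, DE) = 90.00° ✓; |DE| = 24.30 ✓; ∠DEV = 109.3° ✓; |EV| = 24.90 ✓; ∠(EV, VS) = 90.00° ✓; |VS| = 13.60 ✗.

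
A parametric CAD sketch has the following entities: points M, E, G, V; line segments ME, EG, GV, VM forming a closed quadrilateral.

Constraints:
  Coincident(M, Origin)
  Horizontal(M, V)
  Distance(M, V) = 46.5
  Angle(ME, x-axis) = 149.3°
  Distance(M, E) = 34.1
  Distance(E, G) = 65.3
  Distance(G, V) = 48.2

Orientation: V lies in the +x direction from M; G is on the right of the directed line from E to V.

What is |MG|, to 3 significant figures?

35.4

Checks: |EG| = 65.30 ✓; |GV| = 48.20 ✓.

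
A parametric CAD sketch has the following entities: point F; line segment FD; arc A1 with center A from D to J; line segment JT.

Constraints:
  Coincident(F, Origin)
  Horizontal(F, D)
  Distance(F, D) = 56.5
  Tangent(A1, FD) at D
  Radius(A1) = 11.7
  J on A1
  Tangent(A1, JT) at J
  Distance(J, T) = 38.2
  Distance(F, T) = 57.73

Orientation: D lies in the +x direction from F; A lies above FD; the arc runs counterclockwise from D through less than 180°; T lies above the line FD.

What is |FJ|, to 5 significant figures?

67.387

F is at the origin; F and D share the same y with |FD| = 56.5 and D on the +x side, so D = (56.500, 0.0000). A1 meets FD tangentially, so AD is at right angles to FD, so A = D + (0, 11.7) = (56.500, 11.700). Since AJ ⟂ JT (tangency), |AT| = √(11.7² + 38.2²) = 39.952 regardless of where J sits on A1. So T lies on both circle(F, 57.73) and circle(A, 39.952); the above-FD intersection is T = (35.384, 45.615). J is the foot of the tangent from T: J = (64.186, 20.522).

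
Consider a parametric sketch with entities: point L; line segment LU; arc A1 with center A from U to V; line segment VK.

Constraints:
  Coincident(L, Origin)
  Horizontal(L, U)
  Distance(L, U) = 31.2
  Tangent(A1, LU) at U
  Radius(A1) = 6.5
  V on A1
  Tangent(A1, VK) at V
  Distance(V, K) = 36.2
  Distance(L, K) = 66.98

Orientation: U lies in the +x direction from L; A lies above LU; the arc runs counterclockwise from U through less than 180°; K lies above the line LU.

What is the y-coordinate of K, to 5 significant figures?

28.712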